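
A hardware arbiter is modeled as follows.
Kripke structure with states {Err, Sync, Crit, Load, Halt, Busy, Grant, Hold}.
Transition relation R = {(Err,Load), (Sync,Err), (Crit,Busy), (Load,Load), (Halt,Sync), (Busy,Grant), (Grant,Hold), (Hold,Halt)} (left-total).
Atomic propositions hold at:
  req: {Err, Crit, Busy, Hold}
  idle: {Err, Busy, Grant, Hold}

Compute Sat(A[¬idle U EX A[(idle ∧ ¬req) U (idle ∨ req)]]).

Sat(¬idle) = {Sync, Crit, Load, Halt}
Sat(¬req) = {Sync, Load, Halt, Grant}
Sat(idle ∧ ¬req) = {Grant}
Sat(idle ∨ req) = {Err, Crit, Busy, Grant, Hold}
A[(idle ∧ ¬req) U (idle ∨ req)]: least fixpoint, start Z0 = Sat((idle ∨ req)) = {Err, Crit, Busy, Grant, Hold}, add states in Sat(idle ∧ ¬req) with every successor in Z. Already a fixed point.
Sat(A[(idle ∧ ¬req) U (idle ∨ req)]) = {Err, Crit, Busy, Grant, Hold}
Sat(EX A[(idle ∧ ¬req) U (idle ∨ req)]) = {s : some successor in {Err, Crit, Busy, Grant, Hold}} = {Sync, Crit, Busy, Grant}
A[¬idle U EX A[(idle ∧ ¬req) U (idle ∨ req)]]: least fixpoint, start Z0 = Sat(EX A[(idle ∧ ¬req) U (idle ∨ req)]) = {Sync, Crit, Busy, Grant}, add states in Sat(¬idle) with every successor in Z. Z1 = {Sync, Crit, Halt, Busy, Grant}; fixed.
Sat(A[¬idle U EX A[(idle ∧ ¬req) U (idle ∨ req)]]) = {Sync, Crit, Halt, Busy, Grant}

{Sync, Crit, Halt, Busy, Grant}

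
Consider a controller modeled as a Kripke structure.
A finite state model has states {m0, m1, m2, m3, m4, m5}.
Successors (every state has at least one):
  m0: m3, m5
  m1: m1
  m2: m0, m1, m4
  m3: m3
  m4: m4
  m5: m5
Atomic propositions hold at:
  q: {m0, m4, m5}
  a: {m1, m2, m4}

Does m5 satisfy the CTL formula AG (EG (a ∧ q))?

Sat(a ∧ q) = {m4}
EG (a ∧ q): greatest fixpoint, start Z0 = {m4}, keep only states in Sat with some successor in Z. Already a fixed point.
Sat(EG (a ∧ q)) = {m4}
AG (EG (a ∧ q)): greatest fixpoint, start Z0 = {m4}, keep only states in Sat with every successor in Z. Already a fixed point.
Sat(AG (EG (a ∧ q))) = {m4}
m5 ∉ Sat(AG (EG (a ∧ q))) = {m4}, so the formula does not hold at m5.

No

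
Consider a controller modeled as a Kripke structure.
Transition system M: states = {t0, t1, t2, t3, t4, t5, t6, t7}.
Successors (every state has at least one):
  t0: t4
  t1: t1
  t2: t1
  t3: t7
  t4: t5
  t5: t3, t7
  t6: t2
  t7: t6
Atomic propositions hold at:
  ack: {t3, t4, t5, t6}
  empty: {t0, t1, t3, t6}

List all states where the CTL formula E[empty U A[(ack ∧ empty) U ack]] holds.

Sat(ack ∧ empty) = {t3, t6}
A[(ack ∧ empty) U ack]: least fixpoint, start Z0 = Sat(ack) = {t3, t4, t5, t6}, add states in Sat(ack ∧ empty) with every successor in Z. Already a fixed point.
Sat(A[(ack ∧ empty) U ack]) = {t3, t4, t5, t6}
E[empty U A[(ack ∧ empty) U ack]]: least fixpoint, start Z0 = Sat(A[(ack ∧ empty) U ack]) = {t3, t4, t5, t6}, add states in Sat(empty) with some successor in Z. Z1 = {t0, t3, t4, t5, t6}; fixed.
Sat(E[empty U A[(ack ∧ empty) U ack]]) = {t0, t3, t4, t5, t6}

{t0, t3, t4, t5, t6}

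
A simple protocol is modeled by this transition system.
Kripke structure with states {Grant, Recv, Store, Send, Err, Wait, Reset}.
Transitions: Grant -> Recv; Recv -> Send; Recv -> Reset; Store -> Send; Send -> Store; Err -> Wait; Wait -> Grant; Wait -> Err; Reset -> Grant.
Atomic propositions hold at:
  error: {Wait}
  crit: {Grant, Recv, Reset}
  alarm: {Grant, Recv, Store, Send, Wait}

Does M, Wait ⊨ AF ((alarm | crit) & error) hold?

Sat(alarm | crit) = {Grant, Recv, Store, Send, Wait, Reset}
Sat((alarm | crit) & error) = {Wait}
AF ((alarm | crit) & error): least fixpoint, start Z0 = {Wait}, add states with every successor in Z. Z1 = {Err, Wait}; fixed.
Sat(AF ((alarm | crit) & error)) = {Err, Wait}
Wait ∈ Sat(AF ((alarm | crit) & error)) = {Err, Wait}, so the formula holds at Wait.

Yes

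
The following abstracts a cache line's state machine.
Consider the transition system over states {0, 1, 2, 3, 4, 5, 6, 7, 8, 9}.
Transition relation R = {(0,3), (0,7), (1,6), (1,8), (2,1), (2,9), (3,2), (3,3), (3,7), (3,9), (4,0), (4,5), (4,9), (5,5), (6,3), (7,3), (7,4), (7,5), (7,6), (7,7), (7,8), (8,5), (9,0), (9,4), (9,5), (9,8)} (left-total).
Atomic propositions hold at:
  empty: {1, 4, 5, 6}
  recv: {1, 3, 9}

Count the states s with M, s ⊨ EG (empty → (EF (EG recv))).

EG recv: greatest fixpoint, start Z0 = {1, 3, 9}, keep only states in Sat with some successor in Z. Z1 = {3}; fixed.
Sat(EG recv) = {3}
EF (EG recv): least fixpoint, start Z0 = {3}, add states with some successor in Z. Z1 = {0, 3, 6, 7}; Z2 = {0, 1, 3, 4, 6, 7, 9}; Z3 = {0, 1, 2, 3, 4, 6, 7, 9}; fixed.
Sat(EF (EG recv)) = {0, 1, 2, 3, 4, 6, 7, 9}
Sat(empty → (EF (EG recv))) = {0, 1, 2, 3, 4, 6, 7, 8, 9}
EG (empty → (EF (EG recv))): greatest fixpoint, start Z0 = {0, 1, 2, 3, 4, 6, 7, 8, 9}, keep only states in Sat with some successor in Z. Z1 = {0, 1, 2, 3, 4, 6, 7, 9}; fixed.
Sat(EG (empty → (EF (EG recv)))) = {0, 1, 2, 3, 4, 6, 7, 9}
|Sat(EG (empty → (EF (EG recv))))| = |{0, 1, 2, 3, 4, 6, 7, 9}| = 8.

8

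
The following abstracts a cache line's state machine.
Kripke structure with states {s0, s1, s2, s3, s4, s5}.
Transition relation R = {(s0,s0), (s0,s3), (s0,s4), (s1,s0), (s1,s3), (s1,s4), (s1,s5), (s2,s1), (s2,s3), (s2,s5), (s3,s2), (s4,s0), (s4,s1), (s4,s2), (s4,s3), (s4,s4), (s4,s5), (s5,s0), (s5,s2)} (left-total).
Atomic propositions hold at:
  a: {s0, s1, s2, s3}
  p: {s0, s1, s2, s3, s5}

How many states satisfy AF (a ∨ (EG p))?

5

EG p: greatest fixpoint, start Z0 = {s0, s1, s2, s3, s5}, keep only states in Sat with some successor in Z. Already a fixed point.
Sat(EG p) = {s0, s1, s2, s3, s5}
Sat(a ∨ (EG p)) = {s0, s1, s2, s3, s5}
AF (a ∨ (EG p)): least fixpoint, start Z0 = {s0, s1, s2, s3, s5}, add states with every successor in Z. Already a fixed point.
Sat(AF (a ∨ (EG p))) = {s0, s1, s2, s3, s5}
|Sat(AF (a ∨ (EG p)))| = |{s0, s1, s2, s3, s5}| = 5.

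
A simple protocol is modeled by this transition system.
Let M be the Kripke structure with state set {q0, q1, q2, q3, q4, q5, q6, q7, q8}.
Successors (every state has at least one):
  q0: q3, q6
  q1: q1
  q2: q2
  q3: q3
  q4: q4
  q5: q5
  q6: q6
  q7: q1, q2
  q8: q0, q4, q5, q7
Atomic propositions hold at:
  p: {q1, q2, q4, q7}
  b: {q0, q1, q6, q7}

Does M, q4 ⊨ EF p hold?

EF p: least fixpoint, start Z0 = {q1, q2, q4, q7}, add states with some successor in Z. Z1 = {q1, q2, q4, q7, q8}; fixed.
Sat(EF p) = {q1, q2, q4, q7, q8}
q4 ∈ Sat(EF p) = {q1, q2, q4, q7, q8}, so the formula holds at q4.

Yes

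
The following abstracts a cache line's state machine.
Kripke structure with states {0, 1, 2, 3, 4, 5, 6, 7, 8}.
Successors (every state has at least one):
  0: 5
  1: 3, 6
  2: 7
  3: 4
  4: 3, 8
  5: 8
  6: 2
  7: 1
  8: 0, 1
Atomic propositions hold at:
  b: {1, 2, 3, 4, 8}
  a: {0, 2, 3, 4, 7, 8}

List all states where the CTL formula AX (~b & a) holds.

Sat(~b) = {0, 5, 6, 7}
Sat(~b & a) = {0, 7}
Sat(AX (~b & a)) = {s : every successor in {0, 7}} = {2}

{2}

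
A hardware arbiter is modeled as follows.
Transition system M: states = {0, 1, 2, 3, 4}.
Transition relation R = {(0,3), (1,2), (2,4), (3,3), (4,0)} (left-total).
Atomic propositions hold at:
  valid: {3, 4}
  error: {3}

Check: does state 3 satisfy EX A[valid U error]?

Yes

A[valid U error]: least fixpoint, start Z0 = Sat(error) = {3}, add states in Sat(valid) with every successor in Z. Already a fixed point.
Sat(A[valid U error]) = {3}
Sat(EX A[valid U error]) = {s : some successor in {3}} = {0, 3}
3 ∈ Sat(EX A[valid U error]) = {0, 3}, so the formula holds at 3.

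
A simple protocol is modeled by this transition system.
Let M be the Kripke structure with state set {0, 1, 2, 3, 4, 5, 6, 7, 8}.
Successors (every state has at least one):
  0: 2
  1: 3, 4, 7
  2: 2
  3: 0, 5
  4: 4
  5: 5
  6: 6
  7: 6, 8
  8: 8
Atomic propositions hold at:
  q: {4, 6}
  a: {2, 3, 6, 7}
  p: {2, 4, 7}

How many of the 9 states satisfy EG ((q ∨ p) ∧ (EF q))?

3

Sat(q ∨ p) = {2, 4, 6, 7}
EF q: least fixpoint, start Z0 = {4, 6}, add states with some successor in Z. Z1 = {1, 4, 6, 7}; fixed.
Sat(EF q) = {1, 4, 6, 7}
Sat((q ∨ p) ∧ (EF q)) = {4, 6, 7}
EG ((q ∨ p) ∧ (EF q)): greatest fixpoint, start Z0 = {4, 6, 7}, keep only states in Sat with some successor in Z. Already a fixed point.
Sat(EG ((q ∨ p) ∧ (EF q))) = {4, 6, 7}
|Sat(EG ((q ∨ p) ∧ (EF q)))| = |{4, 6, 7}| = 3.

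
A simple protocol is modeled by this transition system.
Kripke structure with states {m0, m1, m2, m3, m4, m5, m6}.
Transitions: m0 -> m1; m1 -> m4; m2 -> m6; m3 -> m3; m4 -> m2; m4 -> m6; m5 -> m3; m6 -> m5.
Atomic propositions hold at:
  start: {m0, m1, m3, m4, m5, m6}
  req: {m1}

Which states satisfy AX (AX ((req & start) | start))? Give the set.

Sat(req & start) = {m1}
Sat((req & start) | start) = {m0, m1, m3, m4, m5, m6}
Sat(AX ((req & start) | start)) = {s : every successor in {m0, m1, m3, m4, m5, m6}} = {m0, m1, m2, m3, m5, m6}
Sat(AX (AX ((req & start) | start))) = {s : every successor in {m0, m1, m2, m3, m5, m6}} = {m0, m2, m3, m4, m5, m6}

{m0, m2, m3, m4, m5, m6}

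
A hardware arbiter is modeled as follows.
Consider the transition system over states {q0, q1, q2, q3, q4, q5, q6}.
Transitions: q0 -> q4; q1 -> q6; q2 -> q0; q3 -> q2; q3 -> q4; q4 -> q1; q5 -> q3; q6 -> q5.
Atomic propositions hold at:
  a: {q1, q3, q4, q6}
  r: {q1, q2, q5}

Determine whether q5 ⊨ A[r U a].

Yes

A[r U a]: least fixpoint, start Z0 = Sat(a) = {q1, q3, q4, q6}, add states in Sat(r) with every successor in Z. Z1 = {q1, q3, q4, q5, q6}; fixed.
Sat(A[r U a]) = {q1, q3, q4, q5, q6}
q5 ∈ Sat(A[r U a]) = {q1, q3, q4, q5, q6}, so the formula holds at q5.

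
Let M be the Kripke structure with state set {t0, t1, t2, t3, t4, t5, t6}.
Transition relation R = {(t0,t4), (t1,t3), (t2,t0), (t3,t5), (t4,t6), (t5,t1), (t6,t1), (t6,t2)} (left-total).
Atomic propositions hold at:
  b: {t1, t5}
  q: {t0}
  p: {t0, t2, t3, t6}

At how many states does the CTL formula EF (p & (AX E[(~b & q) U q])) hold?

Sat(~b) = {t0, t2, t3, t4, t6}
Sat(~b & q) = {t0}
E[(~b & q) U q]: least fixpoint, start Z0 = Sat(q) = {t0}, add states in Sat(~b & q) with some successor in Z. Already a fixed point.
Sat(E[(~b & q) U q]) = {t0}
Sat(AX E[(~b & q) U q]) = {s : every successor in {t0}} = {t2}
Sat(p & (AX E[(~b & q) U q])) = {t2}
EF (p & (AX E[(~b & q) U q])): least fixpoint, start Z0 = {t2}, add states with some successor in Z. Z1 = {t2, t6}; Z2 = {t2, t4, t6}; Z3 = {t0, t2, t4, t6}; fixed.
Sat(EF (p & (AX E[(~b & q) U q]))) = {t0, t2, t4, t6}
|Sat(EF (p & (AX E[(~b & q) U q])))| = |{t0, t2, t4, t6}| = 4.

4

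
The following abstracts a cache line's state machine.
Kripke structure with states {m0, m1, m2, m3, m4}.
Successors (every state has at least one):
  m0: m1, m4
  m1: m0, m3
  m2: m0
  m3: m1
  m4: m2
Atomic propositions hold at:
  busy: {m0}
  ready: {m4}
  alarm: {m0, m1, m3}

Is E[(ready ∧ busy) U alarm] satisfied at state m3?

Yes

Sat(ready ∧ busy) = ∅
E[(ready ∧ busy) U alarm]: least fixpoint, start Z0 = Sat(alarm) = {m0, m1, m3}, add states in Sat(ready ∧ busy) with some successor in Z. Already a fixed point.
Sat(E[(ready ∧ busy) U alarm]) = {m0, m1, m3}
m3 ∈ Sat(E[(ready ∧ busy) U alarm]) = {m0, m1, m3}, so the formula holds at m3.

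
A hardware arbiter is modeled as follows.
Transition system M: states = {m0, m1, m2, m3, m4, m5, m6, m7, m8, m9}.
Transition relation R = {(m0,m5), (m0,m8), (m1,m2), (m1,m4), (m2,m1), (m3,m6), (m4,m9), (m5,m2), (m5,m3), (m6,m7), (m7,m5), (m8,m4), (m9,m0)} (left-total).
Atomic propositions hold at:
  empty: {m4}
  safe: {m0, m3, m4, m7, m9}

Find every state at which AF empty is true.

AF empty: least fixpoint, start Z0 = {m4}, add states with every successor in Z. Z1 = {m4, m8}; fixed.
Sat(AF empty) = {m4, m8}

{m4, m8}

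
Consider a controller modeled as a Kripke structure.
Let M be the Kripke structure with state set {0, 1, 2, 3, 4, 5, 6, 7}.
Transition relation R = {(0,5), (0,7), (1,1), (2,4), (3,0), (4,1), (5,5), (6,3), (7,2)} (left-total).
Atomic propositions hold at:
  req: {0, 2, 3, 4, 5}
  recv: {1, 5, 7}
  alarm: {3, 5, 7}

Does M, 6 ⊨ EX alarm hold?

Yes

Sat(EX alarm) = {s : some successor in {3, 5, 7}} = {0, 5, 6}
6 ∈ Sat(EX alarm) = {0, 5, 6}, so the formula holds at 6.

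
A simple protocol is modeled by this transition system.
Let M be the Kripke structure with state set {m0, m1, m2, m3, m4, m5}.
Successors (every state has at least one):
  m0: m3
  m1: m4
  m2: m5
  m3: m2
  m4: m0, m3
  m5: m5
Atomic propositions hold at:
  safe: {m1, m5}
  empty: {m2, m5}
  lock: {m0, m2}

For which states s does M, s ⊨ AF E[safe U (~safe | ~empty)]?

{m0, m1, m2, m3, m4}

Sat(~safe) = {m0, m2, m3, m4}
Sat(~empty) = {m0, m1, m3, m4}
Sat(~safe | ~empty) = {m0, m1, m2, m3, m4}
E[safe U (~safe | ~empty)]: least fixpoint, start Z0 = Sat((~safe | ~empty)) = {m0, m1, m2, m3, m4}, add states in Sat(safe) with some successor in Z. Already a fixed point.
Sat(E[safe U (~safe | ~empty)]) = {m0, m1, m2, m3, m4}
AF E[safe U (~safe | ~empty)]: least fixpoint, start Z0 = {m0, m1, m2, m3, m4}, add states with every successor in Z. Already a fixed point.
Sat(AF E[safe U (~safe | ~empty)]) = {m0, m1, m2, m3, m4}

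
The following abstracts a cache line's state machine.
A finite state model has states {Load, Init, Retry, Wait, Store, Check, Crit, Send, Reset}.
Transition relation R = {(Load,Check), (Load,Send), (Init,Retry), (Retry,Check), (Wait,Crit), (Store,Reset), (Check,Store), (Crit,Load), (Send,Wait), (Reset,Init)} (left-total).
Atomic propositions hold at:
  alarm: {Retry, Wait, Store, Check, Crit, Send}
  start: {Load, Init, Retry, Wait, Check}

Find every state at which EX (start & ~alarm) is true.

Sat(~alarm) = {Load, Init, Reset}
Sat(start & ~alarm) = {Load, Init}
Sat(EX (start & ~alarm)) = {s : some successor in {Load, Init}} = {Crit, Reset}

{Crit, Reset}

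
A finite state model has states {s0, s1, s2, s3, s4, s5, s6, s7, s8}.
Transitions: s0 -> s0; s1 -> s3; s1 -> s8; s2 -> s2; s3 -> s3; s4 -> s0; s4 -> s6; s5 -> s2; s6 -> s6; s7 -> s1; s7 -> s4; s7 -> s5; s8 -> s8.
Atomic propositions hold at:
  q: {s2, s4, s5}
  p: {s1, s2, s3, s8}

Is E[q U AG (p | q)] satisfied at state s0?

Sat(p | q) = {s1, s2, s3, s4, s5, s8}
AG (p | q): greatest fixpoint, start Z0 = {s1, s2, s3, s4, s5, s8}, keep only states in Sat with every successor in Z. Z1 = {s1, s2, s3, s5, s8}; fixed.
Sat(AG (p | q)) = {s1, s2, s3, s5, s8}
E[q U AG (p | q)]: least fixpoint, start Z0 = Sat(AG (p | q)) = {s1, s2, s3, s5, s8}, add states in Sat(q) with some successor in Z. Already a fixed point.
Sat(E[q U AG (p | q)]) = {s1, s2, s3, s5, s8}
s0 ∉ Sat(E[q U AG (p | q)]) = {s1, s2, s3, s5, s8}, so the formula does not hold at s0.

No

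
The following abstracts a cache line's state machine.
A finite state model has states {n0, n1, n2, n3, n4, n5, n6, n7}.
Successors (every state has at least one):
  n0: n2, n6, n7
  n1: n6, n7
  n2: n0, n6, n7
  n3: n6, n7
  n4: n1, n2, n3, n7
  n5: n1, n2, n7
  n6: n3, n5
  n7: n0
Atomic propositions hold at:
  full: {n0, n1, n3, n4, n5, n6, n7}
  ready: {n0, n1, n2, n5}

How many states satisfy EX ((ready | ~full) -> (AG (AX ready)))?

7

Sat(~full) = {n2}
Sat(ready | ~full) = {n0, n1, n2, n5}
Sat(AX ready) = {s : every successor in {n0, n1, n2, n5}} = {n7}
AG (AX ready): greatest fixpoint, start Z0 = {n7}, keep only states in Sat with every successor in Z. Z1 = ∅; fixed.
Sat(AG (AX ready)) = ∅
Sat((ready | ~full) -> (AG (AX ready))) = {n3, n4, n6, n7}
Sat(EX ((ready | ~full) -> (AG (AX ready)))) = {s : some successor in {n3, n4, n6, n7}} = {n0, n1, n2, n3, n4, n5, n6}
|Sat(EX ((ready | ~full) -> (AG (AX ready))))| = |{n0, n1, n2, n3, n4, n5, n6}| = 7.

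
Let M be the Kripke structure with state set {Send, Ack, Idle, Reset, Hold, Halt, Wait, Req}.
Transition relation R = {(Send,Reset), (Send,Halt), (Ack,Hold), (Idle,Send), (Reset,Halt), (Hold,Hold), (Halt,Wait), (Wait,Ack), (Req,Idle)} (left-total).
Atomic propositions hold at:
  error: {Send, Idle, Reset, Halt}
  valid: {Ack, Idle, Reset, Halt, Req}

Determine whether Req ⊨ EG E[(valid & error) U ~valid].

Sat(valid & error) = {Idle, Reset, Halt}
Sat(~valid) = {Send, Hold, Wait}
E[(valid & error) U ~valid]: least fixpoint, start Z0 = Sat(~valid) = {Send, Hold, Wait}, add states in Sat(valid & error) with some successor in Z. Z1 = {Send, Idle, Hold, Halt, Wait}; Z2 = {Send, Idle, Reset, Hold, Halt, Wait}; fixed.
Sat(E[(valid & error) U ~valid]) = {Send, Idle, Reset, Hold, Halt, Wait}
EG E[(valid & error) U ~valid]: greatest fixpoint, start Z0 = {Send, Idle, Reset, Hold, Halt, Wait}, keep only states in Sat with some successor in Z. Z1 = {Send, Idle, Reset, Hold, Halt}; Z2 = {Send, Idle, Reset, Hold}; Z3 = {Send, Idle, Hold}; Z4 = {Idle, Hold}; Z5 = {Hold}; fixed.
Sat(EG E[(valid & error) U ~valid]) = {Hold}
Req ∉ Sat(EG E[(valid & error) U ~valid]) = {Hold}, so the formula does not hold at Req.

No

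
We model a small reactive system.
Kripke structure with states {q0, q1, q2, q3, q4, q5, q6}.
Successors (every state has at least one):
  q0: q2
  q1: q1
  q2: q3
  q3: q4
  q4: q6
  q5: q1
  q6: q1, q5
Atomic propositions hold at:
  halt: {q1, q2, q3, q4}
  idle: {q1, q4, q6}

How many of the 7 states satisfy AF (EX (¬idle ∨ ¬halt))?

5

Sat(¬idle) = {q0, q2, q3, q5}
Sat(¬halt) = {q0, q5, q6}
Sat(¬idle ∨ ¬halt) = {q0, q2, q3, q5, q6}
Sat(EX (¬idle ∨ ¬halt)) = {s : some successor in {q0, q2, q3, q5, q6}} = {q0, q2, q4, q6}
AF (EX (¬idle ∨ ¬halt)): least fixpoint, start Z0 = {q0, q2, q4, q6}, add states with every successor in Z. Z1 = {q0, q2, q3, q4, q6}; fixed.
Sat(AF (EX (¬idle ∨ ¬halt))) = {q0, q2, q3, q4, q6}
|Sat(AF (EX (¬idle ∨ ¬halt)))| = |{q0, q2, q3, q4, q6}| = 5.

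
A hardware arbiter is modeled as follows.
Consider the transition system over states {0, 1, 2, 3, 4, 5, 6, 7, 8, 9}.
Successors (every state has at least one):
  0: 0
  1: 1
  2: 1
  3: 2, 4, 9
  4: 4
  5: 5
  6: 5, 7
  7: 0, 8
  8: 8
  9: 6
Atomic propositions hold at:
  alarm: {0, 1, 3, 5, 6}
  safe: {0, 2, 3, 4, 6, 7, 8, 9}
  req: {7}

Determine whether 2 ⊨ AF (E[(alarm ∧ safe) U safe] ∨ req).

Sat(alarm ∧ safe) = {0, 3, 6}
E[(alarm ∧ safe) U safe]: least fixpoint, start Z0 = Sat(safe) = {0, 2, 3, 4, 6, 7, 8, 9}, add states in Sat(alarm ∧ safe) with some successor in Z. Already a fixed point.
Sat(E[(alarm ∧ safe) U safe]) = {0, 2, 3, 4, 6, 7, 8, 9}
Sat(E[(alarm ∧ safe) U safe] ∨ req) = {0, 2, 3, 4, 6, 7, 8, 9}
AF (E[(alarm ∧ safe) U safe] ∨ req): least fixpoint, start Z0 = {0, 2, 3, 4, 6, 7, 8, 9}, add states with every successor in Z. Already a fixed point.
Sat(AF (E[(alarm ∧ safe) U safe] ∨ req)) = {0, 2, 3, 4, 6, 7, 8, 9}
2 ∈ Sat(AF (E[(alarm ∧ safe) U safe] ∨ req)) = {0, 2, 3, 4, 6, 7, 8, 9}, so the formula holds at 2.

Yes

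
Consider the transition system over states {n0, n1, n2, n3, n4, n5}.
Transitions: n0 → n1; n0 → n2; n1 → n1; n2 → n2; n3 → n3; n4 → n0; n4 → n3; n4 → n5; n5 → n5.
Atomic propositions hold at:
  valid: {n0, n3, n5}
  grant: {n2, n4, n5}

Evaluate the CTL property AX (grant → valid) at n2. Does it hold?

No

Sat(grant → valid) = {n0, n1, n3, n5}
Sat(AX (grant → valid)) = {s : every successor in {n0, n1, n3, n5}} = {n1, n3, n4, n5}
n2 ∉ Sat(AX (grant → valid)) = {n1, n3, n4, n5}, so the formula does not hold at n2.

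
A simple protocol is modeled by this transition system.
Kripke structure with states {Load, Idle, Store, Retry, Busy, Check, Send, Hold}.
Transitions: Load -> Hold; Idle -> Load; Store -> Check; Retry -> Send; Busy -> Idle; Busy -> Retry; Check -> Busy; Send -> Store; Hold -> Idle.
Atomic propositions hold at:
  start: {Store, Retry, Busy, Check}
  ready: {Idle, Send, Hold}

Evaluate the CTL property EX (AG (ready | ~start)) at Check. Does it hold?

No

Sat(~start) = {Load, Idle, Send, Hold}
Sat(ready | ~start) = {Load, Idle, Send, Hold}
AG (ready | ~start): greatest fixpoint, start Z0 = {Load, Idle, Send, Hold}, keep only states in Sat with every successor in Z. Z1 = {Load, Idle, Hold}; fixed.
Sat(AG (ready | ~start)) = {Load, Idle, Hold}
Sat(EX (AG (ready | ~start))) = {s : some successor in {Load, Idle, Hold}} = {Load, Idle, Busy, Hold}
Check ∉ Sat(EX (AG (ready | ~start))) = {Load, Idle, Busy, Hold}, so the formula does not hold at Check.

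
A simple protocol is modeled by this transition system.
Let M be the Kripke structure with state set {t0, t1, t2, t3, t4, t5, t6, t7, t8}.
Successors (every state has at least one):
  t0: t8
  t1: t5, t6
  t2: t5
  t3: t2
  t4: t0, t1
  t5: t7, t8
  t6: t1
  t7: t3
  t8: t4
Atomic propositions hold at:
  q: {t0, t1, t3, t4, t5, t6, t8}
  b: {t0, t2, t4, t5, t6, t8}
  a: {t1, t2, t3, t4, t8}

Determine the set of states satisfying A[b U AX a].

Sat(AX a) = {s : every successor in {t1, t2, t3, t4, t8}} = {t0, t3, t6, t7, t8}
A[b U AX a]: least fixpoint, start Z0 = Sat(AX a) = {t0, t3, t6, t7, t8}, add states in Sat(b) with every successor in Z. Z1 = {t0, t3, t5, t6, t7, t8}; Z2 = {t0, t2, t3, t5, t6, t7, t8}; fixed.
Sat(A[b U AX a]) = {t0, t2, t3, t5, t6, t7, t8}

{t0, t2, t3, t5, t6, t7, t8}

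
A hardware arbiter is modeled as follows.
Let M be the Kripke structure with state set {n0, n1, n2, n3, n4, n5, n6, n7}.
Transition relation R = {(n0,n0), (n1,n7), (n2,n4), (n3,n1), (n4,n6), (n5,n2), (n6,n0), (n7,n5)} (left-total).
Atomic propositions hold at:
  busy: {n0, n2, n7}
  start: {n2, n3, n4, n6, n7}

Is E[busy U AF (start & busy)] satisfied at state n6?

No

Sat(start & busy) = {n2, n7}
AF (start & busy): least fixpoint, start Z0 = {n2, n7}, add states with every successor in Z. Z1 = {n1, n2, n5, n7}; Z2 = {n1, n2, n3, n5, n7}; fixed.
Sat(AF (start & busy)) = {n1, n2, n3, n5, n7}
E[busy U AF (start & busy)]: least fixpoint, start Z0 = Sat(AF (start & busy)) = {n1, n2, n3, n5, n7}, add states in Sat(busy) with some successor in Z. Already a fixed point.
Sat(E[busy U AF (start & busy)]) = {n1, n2, n3, n5, n7}
n6 ∉ Sat(E[busy U AF (start & busy)]) = {n1, n2, n3, n5, n7}, so the formula does not hold at n6.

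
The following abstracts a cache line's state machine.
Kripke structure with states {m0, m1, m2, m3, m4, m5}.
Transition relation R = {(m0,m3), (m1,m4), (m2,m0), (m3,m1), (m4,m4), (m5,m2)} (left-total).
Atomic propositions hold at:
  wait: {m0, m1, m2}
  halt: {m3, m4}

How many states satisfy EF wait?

EF wait: least fixpoint, start Z0 = {m0, m1, m2}, add states with some successor in Z. Z1 = {m0, m1, m2, m3, m5}; fixed.
Sat(EF wait) = {m0, m1, m2, m3, m5}
|Sat(EF wait)| = |{m0, m1, m2, m3, m5}| = 5.

5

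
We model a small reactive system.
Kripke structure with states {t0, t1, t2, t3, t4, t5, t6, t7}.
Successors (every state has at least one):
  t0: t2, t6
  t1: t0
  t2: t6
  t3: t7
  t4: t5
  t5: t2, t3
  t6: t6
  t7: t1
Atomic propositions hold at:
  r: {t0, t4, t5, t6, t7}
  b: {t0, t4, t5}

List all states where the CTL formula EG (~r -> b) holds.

{t0, t6}

Sat(~r) = {t1, t2, t3}
Sat(~r -> b) = {t0, t4, t5, t6, t7}
EG (~r -> b): greatest fixpoint, start Z0 = {t0, t4, t5, t6, t7}, keep only states in Sat with some successor in Z. Z1 = {t0, t4, t6}; Z2 = {t0, t6}; fixed.
Sat(EG (~r -> b)) = {t0, t6}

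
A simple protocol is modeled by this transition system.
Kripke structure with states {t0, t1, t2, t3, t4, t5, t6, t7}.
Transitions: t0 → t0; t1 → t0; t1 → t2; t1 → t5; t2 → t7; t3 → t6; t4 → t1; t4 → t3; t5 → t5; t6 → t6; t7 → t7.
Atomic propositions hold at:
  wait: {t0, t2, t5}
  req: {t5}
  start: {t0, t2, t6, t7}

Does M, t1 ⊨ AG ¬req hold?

No

Sat(¬req) = {t0, t1, t2, t3, t4, t6, t7}
AG ¬req: greatest fixpoint, start Z0 = {t0, t1, t2, t3, t4, t6, t7}, keep only states in Sat with every successor in Z. Z1 = {t0, t2, t3, t4, t6, t7}; Z2 = {t0, t2, t3, t6, t7}; fixed.
Sat(AG ¬req) = {t0, t2, t3, t6, t7}
t1 ∉ Sat(AG ¬req) = {t0, t2, t3, t6, t7}, so the formula does not hold at t1.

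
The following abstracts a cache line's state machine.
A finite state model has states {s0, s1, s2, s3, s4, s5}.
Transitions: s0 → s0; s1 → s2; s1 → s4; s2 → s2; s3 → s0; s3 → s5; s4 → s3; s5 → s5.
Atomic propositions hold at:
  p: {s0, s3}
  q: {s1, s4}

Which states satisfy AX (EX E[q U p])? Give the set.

{s0, s4}

E[q U p]: least fixpoint, start Z0 = Sat(p) = {s0, s3}, add states in Sat(q) with some successor in Z. Z1 = {s0, s3, s4}; Z2 = {s0, s1, s3, s4}; fixed.
Sat(E[q U p]) = {s0, s1, s3, s4}
Sat(EX E[q U p]) = {s : some successor in {s0, s1, s3, s4}} = {s0, s1, s3, s4}
Sat(AX (EX E[q U p])) = {s : every successor in {s0, s1, s3, s4}} = {s0, s4}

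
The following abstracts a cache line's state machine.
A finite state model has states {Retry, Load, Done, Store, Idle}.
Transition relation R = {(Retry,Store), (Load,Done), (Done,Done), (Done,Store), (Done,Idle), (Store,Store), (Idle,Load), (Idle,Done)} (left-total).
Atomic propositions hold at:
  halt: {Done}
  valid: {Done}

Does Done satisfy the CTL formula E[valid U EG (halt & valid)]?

Sat(halt & valid) = {Done}
EG (halt & valid): greatest fixpoint, start Z0 = {Done}, keep only states in Sat with some successor in Z. Already a fixed point.
Sat(EG (halt & valid)) = {Done}
E[valid U EG (halt & valid)]: least fixpoint, start Z0 = Sat(EG (halt & valid)) = {Done}, add states in Sat(valid) with some successor in Z. Already a fixed point.
Sat(E[valid U EG (halt & valid)]) = {Done}
Done ∈ Sat(E[valid U EG (halt & valid)]) = {Done}, so the formula holds at Done.

Yes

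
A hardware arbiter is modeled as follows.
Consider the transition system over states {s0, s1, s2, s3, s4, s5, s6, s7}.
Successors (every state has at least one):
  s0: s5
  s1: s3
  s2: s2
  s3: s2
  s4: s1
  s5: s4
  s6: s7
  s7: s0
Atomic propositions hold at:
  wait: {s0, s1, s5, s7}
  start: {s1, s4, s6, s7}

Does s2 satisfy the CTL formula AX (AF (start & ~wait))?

Sat(~wait) = {s2, s3, s4, s6}
Sat(start & ~wait) = {s4, s6}
AF (start & ~wait): least fixpoint, start Z0 = {s4, s6}, add states with every successor in Z. Z1 = {s4, s5, s6}; Z2 = {s0, s4, s5, s6}; Z3 = {s0, s4, s5, s6, s7}; fixed.
Sat(AF (start & ~wait)) = {s0, s4, s5, s6, s7}
Sat(AX (AF (start & ~wait))) = {s : every successor in {s0, s4, s5, s6, s7}} = {s0, s5, s6, s7}
s2 ∉ Sat(AX (AF (start & ~wait))) = {s0, s5, s6, s7}, so the formula does not hold at s2.

No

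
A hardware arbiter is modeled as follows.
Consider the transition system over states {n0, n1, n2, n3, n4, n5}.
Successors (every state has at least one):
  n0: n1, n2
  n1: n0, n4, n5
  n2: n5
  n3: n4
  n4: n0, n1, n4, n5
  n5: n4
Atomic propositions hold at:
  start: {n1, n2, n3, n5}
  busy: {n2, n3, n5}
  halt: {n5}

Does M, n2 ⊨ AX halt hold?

Yes

Sat(AX halt) = {s : every successor in {n5}} = {n2}
n2 ∈ Sat(AX halt) = {n2}, so the formula holds at n2.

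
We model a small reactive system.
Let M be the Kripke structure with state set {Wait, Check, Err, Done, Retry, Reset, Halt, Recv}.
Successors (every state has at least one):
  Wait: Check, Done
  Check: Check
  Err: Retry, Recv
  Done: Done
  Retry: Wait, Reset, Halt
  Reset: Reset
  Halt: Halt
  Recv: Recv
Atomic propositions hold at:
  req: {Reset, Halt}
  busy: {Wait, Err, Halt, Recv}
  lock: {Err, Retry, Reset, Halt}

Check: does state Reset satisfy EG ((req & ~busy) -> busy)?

No

Sat(~busy) = {Check, Done, Retry, Reset}
Sat(req & ~busy) = {Reset}
Sat((req & ~busy) -> busy) = {Wait, Check, Err, Done, Retry, Halt, Recv}
EG ((req & ~busy) -> busy): greatest fixpoint, start Z0 = {Wait, Check, Err, Done, Retry, Halt, Recv}, keep only states in Sat with some successor in Z. Already a fixed point.
Sat(EG ((req & ~busy) -> busy)) = {Wait, Check, Err, Done, Retry, Halt, Recv}
Reset ∉ Sat(EG ((req & ~busy) -> busy)) = {Wait, Check, Err, Done, Retry, Halt, Recv}, so the formula does not hold at Reset.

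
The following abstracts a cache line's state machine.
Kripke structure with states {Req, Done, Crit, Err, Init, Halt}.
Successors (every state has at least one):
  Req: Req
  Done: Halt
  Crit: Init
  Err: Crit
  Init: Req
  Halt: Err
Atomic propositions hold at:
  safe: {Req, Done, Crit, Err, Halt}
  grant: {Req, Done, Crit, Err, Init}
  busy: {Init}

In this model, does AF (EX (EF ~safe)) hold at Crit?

Sat(~safe) = {Init}
EF ~safe: least fixpoint, start Z0 = {Init}, add states with some successor in Z. Z1 = {Crit, Init}; Z2 = {Crit, Err, Init}; Z3 = {Crit, Err, Init, Halt}; Z4 = {Done, Crit, Err, Init, Halt}; fixed.
Sat(EF ~safe) = {Done, Crit, Err, Init, Halt}
Sat(EX (EF ~safe)) = {s : some successor in {Done, Crit, Err, Init, Halt}} = {Done, Crit, Err, Halt}
AF (EX (EF ~safe)): least fixpoint, start Z0 = {Done, Crit, Err, Halt}, add states with every successor in Z. Already a fixed point.
Sat(AF (EX (EF ~safe))) = {Done, Crit, Err, Halt}
Crit ∈ Sat(AF (EX (EF ~safe))) = {Done, Crit, Err, Halt}, so the formula holds at Crit.

Yes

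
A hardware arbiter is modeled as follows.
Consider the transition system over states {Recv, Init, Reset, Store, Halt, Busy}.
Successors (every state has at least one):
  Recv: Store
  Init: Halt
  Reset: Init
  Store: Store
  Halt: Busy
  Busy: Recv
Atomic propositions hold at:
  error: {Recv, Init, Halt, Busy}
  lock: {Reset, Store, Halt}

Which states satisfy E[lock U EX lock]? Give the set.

Sat(EX lock) = {s : some successor in {Reset, Store, Halt}} = {Recv, Init, Store}
E[lock U EX lock]: least fixpoint, start Z0 = Sat(EX lock) = {Recv, Init, Store}, add states in Sat(lock) with some successor in Z. Z1 = {Recv, Init, Reset, Store}; fixed.
Sat(E[lock U EX lock]) = {Recv, Init, Reset, Store}

{Recv, Init, Reset, Store}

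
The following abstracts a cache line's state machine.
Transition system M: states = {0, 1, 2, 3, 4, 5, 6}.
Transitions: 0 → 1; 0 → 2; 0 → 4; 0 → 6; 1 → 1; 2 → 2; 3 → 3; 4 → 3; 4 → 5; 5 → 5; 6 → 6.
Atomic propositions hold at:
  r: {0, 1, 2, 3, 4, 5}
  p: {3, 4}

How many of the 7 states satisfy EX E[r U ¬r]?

Sat(¬r) = {6}
E[r U ¬r]: least fixpoint, start Z0 = Sat(¬r) = {6}, add states in Sat(r) with some successor in Z. Z1 = {0, 6}; fixed.
Sat(E[r U ¬r]) = {0, 6}
Sat(EX E[r U ¬r]) = {s : some successor in {0, 6}} = {0, 6}
|Sat(EX E[r U ¬r])| = |{0, 6}| = 2.

2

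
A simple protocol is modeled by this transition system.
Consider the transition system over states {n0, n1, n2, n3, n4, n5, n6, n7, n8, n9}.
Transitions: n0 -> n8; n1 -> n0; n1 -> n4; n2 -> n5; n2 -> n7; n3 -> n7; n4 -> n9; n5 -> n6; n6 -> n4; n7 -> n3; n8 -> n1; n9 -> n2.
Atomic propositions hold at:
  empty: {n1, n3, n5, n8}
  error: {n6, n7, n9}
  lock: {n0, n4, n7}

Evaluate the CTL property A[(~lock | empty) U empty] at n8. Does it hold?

Sat(~lock) = {n1, n2, n3, n5, n6, n8, n9}
Sat(~lock | empty) = {n1, n2, n3, n5, n6, n8, n9}
A[(~lock | empty) U empty]: least fixpoint, start Z0 = Sat(empty) = {n1, n3, n5, n8}, add states in Sat(~lock | empty) with every successor in Z. Already a fixed point.
Sat(A[(~lock | empty) U empty]) = {n1, n3, n5, n8}
n8 ∈ Sat(A[(~lock | empty) U empty]) = {n1, n3, n5, n8}, so the formula holds at n8.

Yes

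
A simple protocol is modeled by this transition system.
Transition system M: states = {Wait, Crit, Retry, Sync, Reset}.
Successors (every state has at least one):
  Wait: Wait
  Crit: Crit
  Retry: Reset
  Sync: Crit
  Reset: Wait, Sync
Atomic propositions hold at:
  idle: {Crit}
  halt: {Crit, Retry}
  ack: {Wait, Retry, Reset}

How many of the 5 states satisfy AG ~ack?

2

Sat(~ack) = {Crit, Sync}
AG ~ack: greatest fixpoint, start Z0 = {Crit, Sync}, keep only states in Sat with every successor in Z. Already a fixed point.
Sat(AG ~ack) = {Crit, Sync}
|Sat(AG ~ack)| = |{Crit, Sync}| = 2.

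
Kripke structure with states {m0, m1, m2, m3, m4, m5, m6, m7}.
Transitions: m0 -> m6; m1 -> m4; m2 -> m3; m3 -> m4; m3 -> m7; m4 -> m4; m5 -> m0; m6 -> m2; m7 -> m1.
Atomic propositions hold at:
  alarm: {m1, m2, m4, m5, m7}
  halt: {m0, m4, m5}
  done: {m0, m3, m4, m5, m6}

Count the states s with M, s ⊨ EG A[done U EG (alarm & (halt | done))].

1

Sat(halt | done) = {m0, m3, m4, m5, m6}
Sat(alarm & (halt | done)) = {m4, m5}
EG (alarm & (halt | done)): greatest fixpoint, start Z0 = {m4, m5}, keep only states in Sat with some successor in Z. Z1 = {m4}; fixed.
Sat(EG (alarm & (halt | done))) = {m4}
A[done U EG (alarm & (halt | done))]: least fixpoint, start Z0 = Sat(EG (alarm & (halt | done))) = {m4}, add states in Sat(done) with every successor in Z. Already a fixed point.
Sat(A[done U EG (alarm & (halt | done))]) = {m4}
EG A[done U EG (alarm & (halt | done))]: greatest fixpoint, start Z0 = {m4}, keep only states in Sat with some successor in Z. Already a fixed point.
Sat(EG A[done U EG (alarm & (halt | done))]) = {m4}
|Sat(EG A[done U EG (alarm & (halt | done))])| = |{m4}| = 1.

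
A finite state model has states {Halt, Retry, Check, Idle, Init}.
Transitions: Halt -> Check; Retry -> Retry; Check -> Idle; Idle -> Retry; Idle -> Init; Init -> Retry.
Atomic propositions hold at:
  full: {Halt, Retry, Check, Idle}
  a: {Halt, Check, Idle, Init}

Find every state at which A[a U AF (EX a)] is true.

Sat(EX a) = {s : some successor in {Halt, Check, Idle, Init}} = {Halt, Check, Idle}
AF (EX a): least fixpoint, start Z0 = {Halt, Check, Idle}, add states with every successor in Z. Already a fixed point.
Sat(AF (EX a)) = {Halt, Check, Idle}
A[a U AF (EX a)]: least fixpoint, start Z0 = Sat(AF (EX a)) = {Halt, Check, Idle}, add states in Sat(a) with every successor in Z. Already a fixed point.
Sat(A[a U AF (EX a)]) = {Halt, Check, Idle}

{Halt, Check, Idle}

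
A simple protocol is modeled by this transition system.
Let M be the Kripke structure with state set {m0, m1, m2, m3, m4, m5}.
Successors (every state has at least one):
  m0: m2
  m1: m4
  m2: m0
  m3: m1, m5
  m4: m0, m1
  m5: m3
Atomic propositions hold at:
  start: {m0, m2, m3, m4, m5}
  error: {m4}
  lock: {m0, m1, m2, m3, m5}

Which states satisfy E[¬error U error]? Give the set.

{m1, m3, m4, m5}

Sat(¬error) = {m0, m1, m2, m3, m5}
E[¬error U error]: least fixpoint, start Z0 = Sat(error) = {m4}, add states in Sat(¬error) with some successor in Z. Z1 = {m1, m4}; Z2 = {m1, m3, m4}; Z3 = {m1, m3, m4, m5}; fixed.
Sat(E[¬error U error]) = {m1, m3, m4, m5}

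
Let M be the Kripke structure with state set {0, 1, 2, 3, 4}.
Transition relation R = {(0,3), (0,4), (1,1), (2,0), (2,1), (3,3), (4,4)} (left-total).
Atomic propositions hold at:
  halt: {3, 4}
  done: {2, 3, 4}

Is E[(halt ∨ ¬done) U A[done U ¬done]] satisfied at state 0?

Sat(¬done) = {0, 1}
Sat(halt ∨ ¬done) = {0, 1, 3, 4}
A[done U ¬done]: least fixpoint, start Z0 = Sat(¬done) = {0, 1}, add states in Sat(done) with every successor in Z. Z1 = {0, 1, 2}; fixed.
Sat(A[done U ¬done]) = {0, 1, 2}
E[(halt ∨ ¬done) U A[done U ¬done]]: least fixpoint, start Z0 = Sat(A[done U ¬done]) = {0, 1, 2}, add states in Sat(halt ∨ ¬done) with some successor in Z. Already a fixed point.
Sat(E[(halt ∨ ¬done) U A[done U ¬done]]) = {0, 1, 2}
0 ∈ Sat(E[(halt ∨ ¬done) U A[done U ¬done]]) = {0, 1, 2}, so the formula holds at 0.

Yes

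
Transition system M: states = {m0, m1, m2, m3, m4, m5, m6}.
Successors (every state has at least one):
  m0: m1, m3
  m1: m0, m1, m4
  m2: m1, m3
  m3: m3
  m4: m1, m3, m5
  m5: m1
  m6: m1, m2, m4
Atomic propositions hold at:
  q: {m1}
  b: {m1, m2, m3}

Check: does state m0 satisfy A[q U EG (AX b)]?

Yes

Sat(AX b) = {s : every successor in {m1, m2, m3}} = {m0, m2, m3, m5}
EG (AX b): greatest fixpoint, start Z0 = {m0, m2, m3, m5}, keep only states in Sat with some successor in Z. Z1 = {m0, m2, m3}; fixed.
Sat(EG (AX b)) = {m0, m2, m3}
A[q U EG (AX b)]: least fixpoint, start Z0 = Sat(EG (AX b)) = {m0, m2, m3}, add states in Sat(q) with every successor in Z. Already a fixed point.
Sat(A[q U EG (AX b)]) = {m0, m2, m3}
m0 ∈ Sat(A[q U EG (AX b)]) = {m0, m2, m3}, so the formula holds at m0.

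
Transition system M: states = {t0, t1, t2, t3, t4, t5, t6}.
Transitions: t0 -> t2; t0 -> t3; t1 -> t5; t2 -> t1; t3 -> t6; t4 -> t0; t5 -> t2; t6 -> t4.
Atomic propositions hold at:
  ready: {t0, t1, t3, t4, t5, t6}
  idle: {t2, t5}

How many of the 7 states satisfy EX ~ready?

Sat(~ready) = {t2}
Sat(EX ~ready) = {s : some successor in {t2}} = {t0, t5}
|Sat(EX ~ready)| = |{t0, t5}| = 2.

2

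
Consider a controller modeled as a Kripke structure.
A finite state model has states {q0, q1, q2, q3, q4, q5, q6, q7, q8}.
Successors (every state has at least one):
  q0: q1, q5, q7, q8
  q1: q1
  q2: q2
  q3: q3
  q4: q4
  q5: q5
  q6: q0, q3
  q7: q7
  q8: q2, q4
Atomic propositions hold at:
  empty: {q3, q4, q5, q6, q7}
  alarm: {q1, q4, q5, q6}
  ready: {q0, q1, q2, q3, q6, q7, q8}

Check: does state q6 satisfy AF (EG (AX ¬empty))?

No

Sat(¬empty) = {q0, q1, q2, q8}
Sat(AX ¬empty) = {s : every successor in {q0, q1, q2, q8}} = {q1, q2}
EG (AX ¬empty): greatest fixpoint, start Z0 = {q1, q2}, keep only states in Sat with some successor in Z. Already a fixed point.
Sat(EG (AX ¬empty)) = {q1, q2}
AF (EG (AX ¬empty)): least fixpoint, start Z0 = {q1, q2}, add states with every successor in Z. Already a fixed point.
Sat(AF (EG (AX ¬empty))) = {q1, q2}
q6 ∉ Sat(AF (EG (AX ¬empty))) = {q1, q2}, so the formula does not hold at q6.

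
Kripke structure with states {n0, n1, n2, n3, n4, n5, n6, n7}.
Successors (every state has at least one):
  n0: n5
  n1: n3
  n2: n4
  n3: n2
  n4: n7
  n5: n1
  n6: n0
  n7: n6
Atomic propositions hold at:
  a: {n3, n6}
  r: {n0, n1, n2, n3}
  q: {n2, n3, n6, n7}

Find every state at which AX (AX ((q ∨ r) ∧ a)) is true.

Sat(q ∨ r) = {n0, n1, n2, n3, n6, n7}
Sat((q ∨ r) ∧ a) = {n3, n6}
Sat(AX ((q ∨ r) ∧ a)) = {s : every successor in {n3, n6}} = {n1, n7}
Sat(AX (AX ((q ∨ r) ∧ a))) = {s : every successor in {n1, n7}} = {n4, n5}

{n4, n5}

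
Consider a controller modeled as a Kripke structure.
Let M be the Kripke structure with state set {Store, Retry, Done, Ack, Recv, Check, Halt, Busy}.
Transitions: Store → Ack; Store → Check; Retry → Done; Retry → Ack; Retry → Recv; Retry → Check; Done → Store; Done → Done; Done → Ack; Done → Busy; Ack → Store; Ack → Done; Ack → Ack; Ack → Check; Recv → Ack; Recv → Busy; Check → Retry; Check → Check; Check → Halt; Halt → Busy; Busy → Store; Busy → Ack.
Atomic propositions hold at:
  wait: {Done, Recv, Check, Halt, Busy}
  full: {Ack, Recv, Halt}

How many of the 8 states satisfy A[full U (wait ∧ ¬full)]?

Sat(¬full) = {Store, Retry, Done, Check, Busy}
Sat(wait ∧ ¬full) = {Done, Check, Busy}
A[full U (wait ∧ ¬full)]: least fixpoint, start Z0 = Sat((wait ∧ ¬full)) = {Done, Check, Busy}, add states in Sat(full) with every successor in Z. Z1 = {Done, Check, Halt, Busy}; fixed.
Sat(A[full U (wait ∧ ¬full)]) = {Done, Check, Halt, Busy}
|Sat(A[full U (wait ∧ ¬full)])| = |{Done, Check, Halt, Busy}| = 4.

4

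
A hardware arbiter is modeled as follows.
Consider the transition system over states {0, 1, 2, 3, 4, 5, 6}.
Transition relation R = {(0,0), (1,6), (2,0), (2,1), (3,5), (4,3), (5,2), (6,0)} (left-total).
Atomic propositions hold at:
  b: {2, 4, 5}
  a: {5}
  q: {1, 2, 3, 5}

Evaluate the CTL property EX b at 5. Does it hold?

Yes

Sat(EX b) = {s : some successor in {2, 4, 5}} = {3, 5}
5 ∈ Sat(EX b) = {3, 5}, so the formula holds at 5.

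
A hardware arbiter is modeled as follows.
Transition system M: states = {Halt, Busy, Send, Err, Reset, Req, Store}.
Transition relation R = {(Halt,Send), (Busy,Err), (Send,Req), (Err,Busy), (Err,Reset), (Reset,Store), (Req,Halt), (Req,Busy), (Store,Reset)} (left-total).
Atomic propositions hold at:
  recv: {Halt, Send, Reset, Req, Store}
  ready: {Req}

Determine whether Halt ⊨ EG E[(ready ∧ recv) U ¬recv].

Sat(ready ∧ recv) = {Req}
Sat(¬recv) = {Busy, Err}
E[(ready ∧ recv) U ¬recv]: least fixpoint, start Z0 = Sat(¬recv) = {Busy, Err}, add states in Sat(ready ∧ recv) with some successor in Z. Z1 = {Busy, Err, Req}; fixed.
Sat(E[(ready ∧ recv) U ¬recv]) = {Busy, Err, Req}
EG E[(ready ∧ recv) U ¬recv]: greatest fixpoint, start Z0 = {Busy, Err, Req}, keep only states in Sat with some successor in Z. Already a fixed point.
Sat(EG E[(ready ∧ recv) U ¬recv]) = {Busy, Err, Req}
Halt ∉ Sat(EG E[(ready ∧ recv) U ¬recv]) = {Busy, Err, Req}, so the formula does not hold at Halt.

No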